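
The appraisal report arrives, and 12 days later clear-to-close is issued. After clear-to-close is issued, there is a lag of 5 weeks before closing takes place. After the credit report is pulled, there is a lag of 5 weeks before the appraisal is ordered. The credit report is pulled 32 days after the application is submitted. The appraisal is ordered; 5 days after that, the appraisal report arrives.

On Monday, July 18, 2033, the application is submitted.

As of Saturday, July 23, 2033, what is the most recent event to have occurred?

The application is submitted: Jul 18, 2033.
The credit report is pulled: Jul 18, 2033 + 32 days = Aug 19, 2033.
The appraisal is ordered: Aug 19, 2033 + 5 weeks = Sep 23, 2033.
The appraisal report arrives: Sep 23, 2033 + 5 days = Sep 28, 2033.
Clear-to-close is issued: Sep 28, 2033 + 12 days = Oct 10, 2033.
Closing takes place: Oct 10, 2033 + 5 weeks = Nov 14, 2033.
Jul 23, 2033 falls between when the application is submitted (Jul 18, 2033) and when the credit report is pulled (Aug 19, 2033).

The application is submitted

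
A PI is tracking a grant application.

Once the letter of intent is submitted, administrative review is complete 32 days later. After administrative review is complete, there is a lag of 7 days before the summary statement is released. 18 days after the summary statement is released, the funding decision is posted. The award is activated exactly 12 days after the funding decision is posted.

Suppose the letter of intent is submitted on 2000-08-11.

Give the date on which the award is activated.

2000-10-19

The letter of intent is submitted: Aug 11, 2000.
Administrative review is complete: Aug 11, 2000 + 32 days = Sep 12, 2000.
The summary statement is released: Sep 12, 2000 + 7 days = Sep 19, 2000.
The funding decision is posted: Sep 19, 2000 + 18 days = Oct 7, 2000.
The award is activated: Oct 7, 2000 + 12 days = Oct 19, 2000.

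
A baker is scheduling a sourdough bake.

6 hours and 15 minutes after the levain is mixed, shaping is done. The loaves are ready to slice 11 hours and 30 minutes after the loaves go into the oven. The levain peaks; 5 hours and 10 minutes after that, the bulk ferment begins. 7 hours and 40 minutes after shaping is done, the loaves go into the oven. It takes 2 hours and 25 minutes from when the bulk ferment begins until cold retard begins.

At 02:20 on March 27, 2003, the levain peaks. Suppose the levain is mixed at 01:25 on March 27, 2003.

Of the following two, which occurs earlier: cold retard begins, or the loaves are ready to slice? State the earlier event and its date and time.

The levain peaks: 02:20 Mar 27, 2003.
The bulk ferment begins: 02:20 Mar 27, 2003 + 5h10m = 07:30 Mar 27, 2003.
Cold retard begins: 07:30 Mar 27, 2003 + 2h25m = 09:55 Mar 27, 2003.
The levain is mixed: 01:25 Mar 27, 2003.
Shaping is done: 01:25 Mar 27, 2003 + 6h15m = 07:40 Mar 27, 2003.
The loaves go into the oven: 07:40 Mar 27, 2003 + 7h40m = 15:20 Mar 27, 2003.
The loaves are ready to slice: 15:20 Mar 27, 2003 + 11h30m = 02:50 Mar 28, 2003.
Comparing: cold retard begins at 09:55 Mar 27, 2003 vs the loaves are ready to slice at 02:50 Mar 28, 2003. Earlier: cold retard begins.

Cold retard begins — 09:55 on March 27, 2003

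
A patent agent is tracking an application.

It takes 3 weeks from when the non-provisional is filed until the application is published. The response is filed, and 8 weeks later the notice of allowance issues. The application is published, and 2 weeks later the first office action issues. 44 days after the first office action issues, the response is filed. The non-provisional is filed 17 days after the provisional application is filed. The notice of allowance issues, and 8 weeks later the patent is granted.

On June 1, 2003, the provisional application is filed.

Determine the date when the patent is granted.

The provisional application is filed: Jun 1, 2003.
The non-provisional is filed: Jun 1, 2003 + 17 days = Jun 18, 2003.
The application is published: Jun 18, 2003 + 3 weeks = Jul 9, 2003.
The first office action issues: Jul 9, 2003 + 2 weeks = Jul 23, 2003.
The response is filed: Jul 23, 2003 + 44 days = Sep 5, 2003.
The notice of allowance issues: Sep 5, 2003 + 8 weeks = Oct 31, 2003.
The patent is granted: Oct 31, 2003 + 8 weeks = Dec 26, 2003.

December 26, 2003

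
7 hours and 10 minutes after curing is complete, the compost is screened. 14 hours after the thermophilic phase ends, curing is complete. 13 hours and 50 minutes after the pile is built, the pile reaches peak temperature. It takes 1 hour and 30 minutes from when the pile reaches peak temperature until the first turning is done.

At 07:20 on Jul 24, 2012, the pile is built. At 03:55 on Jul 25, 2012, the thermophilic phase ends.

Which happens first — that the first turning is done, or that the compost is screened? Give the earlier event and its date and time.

The pile is built: 07:20 Jul 24, 2012.
The pile reaches peak temperature: 07:20 Jul 24, 2012 + 13h50m = 21:10 Jul 24, 2012.
The first turning is done: 21:10 Jul 24, 2012 + 1h30m = 22:40 Jul 24, 2012.
The thermophilic phase ends: 03:55 Jul 25, 2012.
Curing is complete: 03:55 Jul 25, 2012 + 14h = 17:55 Jul 25, 2012.
The compost is screened: 17:55 Jul 25, 2012 + 7h10m = 01:05 Jul 26, 2012.
Comparing: the first turning is done at 22:40 Jul 24, 2012 vs the compost is screened at 01:05 Jul 26, 2012. Earlier: the first turning is done.

The first turning is done — 22:40 on Jul 24, 2012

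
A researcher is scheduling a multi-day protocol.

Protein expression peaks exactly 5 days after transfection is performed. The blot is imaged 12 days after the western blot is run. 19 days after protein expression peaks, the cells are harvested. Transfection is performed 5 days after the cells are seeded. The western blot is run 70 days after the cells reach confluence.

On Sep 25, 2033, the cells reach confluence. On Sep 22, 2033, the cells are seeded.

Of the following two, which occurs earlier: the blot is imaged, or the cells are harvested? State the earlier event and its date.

The cells reach confluence: Sep 25, 2033.
The western blot is run: Sep 25, 2033 + 70 days = Dec 4, 2033.
The blot is imaged: Dec 4, 2033 + 12 days = Dec 16, 2033.
The cells are seeded: Sep 22, 2033.
Transfection is performed: Sep 22, 2033 + 5 days = Sep 27, 2033.
Protein expression peaks: Sep 27, 2033 + 5 days = Oct 2, 2033.
The cells are harvested: Oct 2, 2033 + 19 days = Oct 21, 2033.
Comparing: the blot is imaged on Dec 16, 2033 vs the cells are harvested on Oct 21, 2033. Earlier: the cells are harvested.

The cells are harvested — Oct 21, 2033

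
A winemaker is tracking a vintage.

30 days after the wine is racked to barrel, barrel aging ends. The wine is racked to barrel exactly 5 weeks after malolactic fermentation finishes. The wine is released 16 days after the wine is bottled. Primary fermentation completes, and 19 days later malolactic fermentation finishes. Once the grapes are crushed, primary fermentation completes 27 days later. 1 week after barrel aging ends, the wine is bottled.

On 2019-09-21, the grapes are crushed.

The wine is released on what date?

2020-02-02

The grapes are crushed: Sep 21, 2019.
Primary fermentation completes: Sep 21, 2019 + 27 days = Oct 18, 2019.
Malolactic fermentation finishes: Oct 18, 2019 + 19 days = Nov 6, 2019.
The wine is racked to barrel: Nov 6, 2019 + 5 weeks = Dec 11, 2019.
Barrel aging ends: Dec 11, 2019 + 30 days = Jan 10, 2020.
The wine is bottled: Jan 10, 2020 + 1 week = Jan 17, 2020.
The wine is released: Jan 17, 2020 + 16 days = Feb 2, 2020.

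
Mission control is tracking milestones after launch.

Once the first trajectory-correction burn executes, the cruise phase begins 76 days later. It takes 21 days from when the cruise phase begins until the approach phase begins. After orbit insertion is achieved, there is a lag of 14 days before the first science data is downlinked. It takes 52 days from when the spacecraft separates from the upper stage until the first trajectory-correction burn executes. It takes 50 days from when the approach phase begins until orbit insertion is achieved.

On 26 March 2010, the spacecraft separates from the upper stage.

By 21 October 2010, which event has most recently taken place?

Orbit insertion is achieved

The spacecraft separates from the upper stage: Mar 26, 2010.
The first trajectory-correction burn executes: Mar 26, 2010 + 52 days = May 17, 2010.
The cruise phase begins: May 17, 2010 + 76 days = Aug 1, 2010.
The approach phase begins: Aug 1, 2010 + 21 days = Aug 22, 2010.
Orbit insertion is achieved: Aug 22, 2010 + 50 days = Oct 11, 2010.
The first science data is downlinked: Oct 11, 2010 + 14 days = Oct 25, 2010.
Oct 21, 2010 falls between when orbit insertion is achieved (Oct 11, 2010) and when the first science data is downlinked (Oct 25, 2010).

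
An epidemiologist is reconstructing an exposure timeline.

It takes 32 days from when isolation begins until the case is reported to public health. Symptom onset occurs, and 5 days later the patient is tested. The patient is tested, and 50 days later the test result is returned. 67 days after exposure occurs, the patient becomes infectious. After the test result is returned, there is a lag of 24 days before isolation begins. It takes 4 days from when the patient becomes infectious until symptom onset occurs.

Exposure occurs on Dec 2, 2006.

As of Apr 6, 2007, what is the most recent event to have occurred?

Exposure occurs: Dec 2, 2006.
The patient becomes infectious: Dec 2, 2006 + 67 days = Feb 7, 2007.
Symptom onset occurs: Feb 7, 2007 + 4 days = Feb 11, 2007.
The patient is tested: Feb 11, 2007 + 5 days = Feb 16, 2007.
The test result is returned: Feb 16, 2007 + 50 days = Apr 7, 2007.
Isolation begins: Apr 7, 2007 + 24 days = May 1, 2007.
The case is reported to public health: May 1, 2007 + 32 days = Jun 2, 2007.
Apr 6, 2007 falls between when the patient is tested (Feb 16, 2007) and when the test result is returned (Apr 7, 2007).

The patient is tested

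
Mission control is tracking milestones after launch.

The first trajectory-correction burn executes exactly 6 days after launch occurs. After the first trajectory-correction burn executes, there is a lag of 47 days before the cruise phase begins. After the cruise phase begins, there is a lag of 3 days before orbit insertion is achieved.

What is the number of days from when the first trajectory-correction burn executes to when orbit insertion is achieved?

50 days

Causal path: the first trajectory-correction burn executes → the cruise phase begins → orbit insertion is achieved.
Total delay along the path: 47 + 3 = 50 days.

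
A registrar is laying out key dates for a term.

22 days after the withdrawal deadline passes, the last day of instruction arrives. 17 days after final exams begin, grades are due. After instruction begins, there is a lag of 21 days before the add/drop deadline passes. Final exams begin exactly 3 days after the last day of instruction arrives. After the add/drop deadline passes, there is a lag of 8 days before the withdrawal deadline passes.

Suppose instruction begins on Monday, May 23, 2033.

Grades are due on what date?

Tuesday, August 2, 2033

Instruction begins: May 23, 2033.
The add/drop deadline passes: May 23, 2033 + 21 days = Jun 13, 2033.
The withdrawal deadline passes: Jun 13, 2033 + 8 days = Jun 21, 2033.
The last day of instruction arrives: Jun 21, 2033 + 22 days = Jul 13, 2033.
Final exams begin: Jul 13, 2033 + 3 days = Jul 16, 2033.
Grades are due: Jul 16, 2033 + 17 days = Aug 2, 2033.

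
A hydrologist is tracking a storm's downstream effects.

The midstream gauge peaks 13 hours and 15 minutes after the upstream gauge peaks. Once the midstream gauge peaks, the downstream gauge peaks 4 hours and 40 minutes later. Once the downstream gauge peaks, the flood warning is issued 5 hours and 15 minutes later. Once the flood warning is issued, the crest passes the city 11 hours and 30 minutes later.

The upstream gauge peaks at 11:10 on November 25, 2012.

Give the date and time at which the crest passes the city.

21:50 on November 26, 2012

The upstream gauge peaks: 11:10 Nov 25, 2012.
The midstream gauge peaks: 11:10 Nov 25, 2012 + 13h15m = 00:25 Nov 26, 2012.
The downstream gauge peaks: 00:25 Nov 26, 2012 + 4h40m = 05:05 Nov 26, 2012.
The flood warning is issued: 05:05 Nov 26, 2012 + 5h15m = 10:20 Nov 26, 2012.
The crest passes the city: 10:20 Nov 26, 2012 + 11h30m = 21:50 Nov 26, 2012.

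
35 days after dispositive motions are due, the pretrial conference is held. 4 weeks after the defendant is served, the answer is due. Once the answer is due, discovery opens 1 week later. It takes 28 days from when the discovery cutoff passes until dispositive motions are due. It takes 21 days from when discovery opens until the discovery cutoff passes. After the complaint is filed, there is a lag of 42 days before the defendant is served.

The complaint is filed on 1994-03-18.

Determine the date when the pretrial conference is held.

1994-08-26

The complaint is filed: Mar 18, 1994.
The defendant is served: Mar 18, 1994 + 42 days = Apr 29, 1994.
The answer is due: Apr 29, 1994 + 4 weeks = May 27, 1994.
Discovery opens: May 27, 1994 + 1 week = Jun 3, 1994.
The discovery cutoff passes: Jun 3, 1994 + 21 days = Jun 24, 1994.
Dispositive motions are due: Jun 24, 1994 + 28 days = Jul 22, 1994.
The pretrial conference is held: Jul 22, 1994 + 35 days = Aug 26, 1994.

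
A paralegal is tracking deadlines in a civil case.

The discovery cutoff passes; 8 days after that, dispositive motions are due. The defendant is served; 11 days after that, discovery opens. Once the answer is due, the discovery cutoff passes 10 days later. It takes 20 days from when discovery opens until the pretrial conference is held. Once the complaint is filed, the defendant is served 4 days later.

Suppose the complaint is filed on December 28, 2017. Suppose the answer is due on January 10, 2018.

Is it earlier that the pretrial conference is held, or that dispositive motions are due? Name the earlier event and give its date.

The complaint is filed: Dec 28, 2017.
The defendant is served: Dec 28, 2017 + 4 days = Jan 1, 2018.
Discovery opens: Jan 1, 2018 + 11 days = Jan 12, 2018.
The pretrial conference is held: Jan 12, 2018 + 20 days = Feb 1, 2018.
The answer is due: Jan 10, 2018.
The discovery cutoff passes: Jan 10, 2018 + 10 days = Jan 20, 2018.
Dispositive motions are due: Jan 20, 2018 + 8 days = Jan 28, 2018.
Comparing: the pretrial conference is held on Feb 1, 2018 vs dispositive motions are due on Jan 28, 2018. Earlier: dispositive motions are due.

Dispositive motions are due — January 28, 2018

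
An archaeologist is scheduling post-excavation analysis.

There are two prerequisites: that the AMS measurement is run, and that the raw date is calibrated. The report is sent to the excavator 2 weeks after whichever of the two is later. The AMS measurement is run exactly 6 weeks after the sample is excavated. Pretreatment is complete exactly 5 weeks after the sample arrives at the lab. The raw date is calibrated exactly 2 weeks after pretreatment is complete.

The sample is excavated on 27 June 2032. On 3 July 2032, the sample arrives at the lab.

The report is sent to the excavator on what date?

4 September 2032

The sample is excavated: Jun 27, 2032.
The AMS measurement is run: Jun 27, 2032 + 6 weeks = Aug 8, 2032.
The sample arrives at the lab: Jul 3, 2032.
Pretreatment is complete: Jul 3, 2032 + 5 weeks = Aug 7, 2032.
The raw date is calibrated: Aug 7, 2032 + 2 weeks = Aug 21, 2032.
Both prerequisites met — the AMS measurement is run (Aug 8, 2032), the raw date is calibrated (Aug 21, 2032); the later is Aug 21, 2032.
The report is sent to the excavator: Aug 21, 2032 + 2 weeks = Sep 4, 2032.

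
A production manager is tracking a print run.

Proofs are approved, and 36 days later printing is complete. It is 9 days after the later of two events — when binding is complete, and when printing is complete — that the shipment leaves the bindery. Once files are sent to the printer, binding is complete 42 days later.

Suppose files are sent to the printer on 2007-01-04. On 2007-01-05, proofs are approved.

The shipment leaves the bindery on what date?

Files are sent to the printer: Jan 4, 2007.
Binding is complete: Jan 4, 2007 + 42 days = Feb 15, 2007.
Proofs are approved: Jan 5, 2007.
Printing is complete: Jan 5, 2007 + 36 days = Feb 10, 2007.
Both prerequisites met — binding is complete (Feb 15, 2007), printing is complete (Feb 10, 2007); the later is Feb 15, 2007.
The shipment leaves the bindery: Feb 15, 2007 + 9 days = Feb 24, 2007.

2007-02-24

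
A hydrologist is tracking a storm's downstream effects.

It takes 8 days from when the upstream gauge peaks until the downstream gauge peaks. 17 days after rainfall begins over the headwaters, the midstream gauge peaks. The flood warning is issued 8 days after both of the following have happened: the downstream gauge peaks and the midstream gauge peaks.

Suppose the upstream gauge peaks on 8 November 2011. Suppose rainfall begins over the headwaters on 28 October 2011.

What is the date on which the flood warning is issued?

24 November 2011

The upstream gauge peaks: Nov 8, 2011.
The downstream gauge peaks: Nov 8, 2011 + 8 days = Nov 16, 2011.
Rainfall begins over the headwaters: Oct 28, 2011.
The midstream gauge peaks: Oct 28, 2011 + 17 days = Nov 14, 2011.
Both prerequisites met — the downstream gauge peaks (Nov 16, 2011), the midstream gauge peaks (Nov 14, 2011); the later is Nov 16, 2011.
The flood warning is issued: Nov 16, 2011 + 8 days = Nov 24, 2011.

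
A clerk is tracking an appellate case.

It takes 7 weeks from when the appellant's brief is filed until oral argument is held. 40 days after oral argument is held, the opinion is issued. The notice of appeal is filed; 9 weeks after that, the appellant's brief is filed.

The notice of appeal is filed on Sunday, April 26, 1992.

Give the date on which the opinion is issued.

Friday, September 25, 1992

The notice of appeal is filed: Apr 26, 1992.
The appellant's brief is filed: Apr 26, 1992 + 9 weeks = Jun 28, 1992.
Oral argument is held: Jun 28, 1992 + 7 weeks = Aug 16, 1992.
The opinion is issued: Aug 16, 1992 + 40 days = Sep 25, 1992.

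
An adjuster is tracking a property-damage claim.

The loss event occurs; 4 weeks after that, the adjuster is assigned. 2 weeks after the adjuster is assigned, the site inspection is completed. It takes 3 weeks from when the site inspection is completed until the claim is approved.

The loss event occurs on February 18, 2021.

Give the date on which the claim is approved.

April 22, 2021

The loss event occurs: Feb 18, 2021.
The adjuster is assigned: Feb 18, 2021 + 4 weeks = Mar 18, 2021.
The site inspection is completed: Mar 18, 2021 + 2 weeks = Apr 1, 2021.
The claim is approved: Apr 1, 2021 + 3 weeks = Apr 22, 2021.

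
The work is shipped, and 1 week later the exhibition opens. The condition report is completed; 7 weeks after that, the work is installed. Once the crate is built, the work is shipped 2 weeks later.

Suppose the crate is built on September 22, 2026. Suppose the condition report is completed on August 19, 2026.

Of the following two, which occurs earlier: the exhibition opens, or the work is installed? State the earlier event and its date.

The crate is built: Sep 22, 2026.
The work is shipped: Sep 22, 2026 + 2 weeks = Oct 6, 2026.
The exhibition opens: Oct 6, 2026 + 1 week = Oct 13, 2026.
The condition report is completed: Aug 19, 2026.
The work is installed: Aug 19, 2026 + 7 weeks = Oct 7, 2026.
Comparing: the exhibition opens on Oct 13, 2026 vs the work is installed on Oct 7, 2026. Earlier: the work is installed.

The work is installed — October 7, 2026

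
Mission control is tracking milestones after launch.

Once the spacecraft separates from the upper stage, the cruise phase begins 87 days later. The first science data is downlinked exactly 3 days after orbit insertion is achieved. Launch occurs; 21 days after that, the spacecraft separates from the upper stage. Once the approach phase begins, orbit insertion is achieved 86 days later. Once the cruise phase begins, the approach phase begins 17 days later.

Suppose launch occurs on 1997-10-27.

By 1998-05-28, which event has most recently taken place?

Launch occurs: Oct 27, 1997.
The spacecraft separates from the upper stage: Oct 27, 1997 + 21 days = Nov 17, 1997.
The cruise phase begins: Nov 17, 1997 + 87 days = Feb 12, 1998.
The approach phase begins: Feb 12, 1998 + 17 days = Mar 1, 1998.
Orbit insertion is achieved: Mar 1, 1998 + 86 days = May 26, 1998.
The first science data is downlinked: May 26, 1998 + 3 days = May 29, 1998.
May 28, 1998 falls between when orbit insertion is achieved (May 26, 1998) and when the first science data is downlinked (May 29, 1998).

Orbit insertion is achieved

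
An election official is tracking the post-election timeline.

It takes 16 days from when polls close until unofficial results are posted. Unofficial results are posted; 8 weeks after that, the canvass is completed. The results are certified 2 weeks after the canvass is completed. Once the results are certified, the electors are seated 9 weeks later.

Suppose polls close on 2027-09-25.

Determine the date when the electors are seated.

Polls close: Sep 25, 2027.
Unofficial results are posted: Sep 25, 2027 + 16 days = Oct 11, 2027.
The canvass is completed: Oct 11, 2027 + 8 weeks = Dec 6, 2027.
The results are certified: Dec 6, 2027 + 2 weeks = Dec 20, 2027.
The electors are seated: Dec 20, 2027 + 9 weeks = Feb 21, 2028.

2028-02-21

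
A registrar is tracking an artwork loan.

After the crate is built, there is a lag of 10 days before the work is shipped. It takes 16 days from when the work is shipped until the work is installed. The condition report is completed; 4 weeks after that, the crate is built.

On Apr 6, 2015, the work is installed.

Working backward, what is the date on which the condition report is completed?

Feb 11, 2015

The work is installed: Apr 6, 2015.
The work is shipped: Apr 6, 2015 − 16 days = Mar 21, 2015.
The crate is built: Mar 21, 2015 − 10 days = Mar 11, 2015.
The condition report is completed: Mar 11, 2015 − 4 weeks = Feb 11, 2015.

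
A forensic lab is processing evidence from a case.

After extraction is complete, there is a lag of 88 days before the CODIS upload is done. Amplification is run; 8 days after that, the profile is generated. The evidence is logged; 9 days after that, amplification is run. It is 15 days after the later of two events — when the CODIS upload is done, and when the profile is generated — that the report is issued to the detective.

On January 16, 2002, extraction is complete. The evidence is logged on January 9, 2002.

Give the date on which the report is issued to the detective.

Extraction is complete: Jan 16, 2002.
The CODIS upload is done: Jan 16, 2002 + 88 days = Apr 14, 2002.
The evidence is logged: Jan 9, 2002.
Amplification is run: Jan 9, 2002 + 9 days = Jan 18, 2002.
The profile is generated: Jan 18, 2002 + 8 days = Jan 26, 2002.
Both prerequisites met — the CODIS upload is done (Apr 14, 2002), the profile is generated (Jan 26, 2002); the later is Apr 14, 2002.
The report is issued to the detective: Apr 14, 2002 + 15 days = Apr 29, 2002.

April 29, 2002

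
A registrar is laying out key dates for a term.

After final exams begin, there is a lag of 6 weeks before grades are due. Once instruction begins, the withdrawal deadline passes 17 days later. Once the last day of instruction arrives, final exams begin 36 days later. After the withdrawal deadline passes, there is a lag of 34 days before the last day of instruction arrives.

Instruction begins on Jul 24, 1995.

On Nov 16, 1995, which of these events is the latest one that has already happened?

Final exams begin

Instruction begins: Jul 24, 1995.
The withdrawal deadline passes: Jul 24, 1995 + 17 days = Aug 10, 1995.
The last day of instruction arrives: Aug 10, 1995 + 34 days = Sep 13, 1995.
Final exams begin: Sep 13, 1995 + 36 days = Oct 19, 1995.
Grades are due: Oct 19, 1995 + 6 weeks = Nov 30, 1995.
Nov 16, 1995 falls between when final exams begin (Oct 19, 1995) and when grades are due (Nov 30, 1995).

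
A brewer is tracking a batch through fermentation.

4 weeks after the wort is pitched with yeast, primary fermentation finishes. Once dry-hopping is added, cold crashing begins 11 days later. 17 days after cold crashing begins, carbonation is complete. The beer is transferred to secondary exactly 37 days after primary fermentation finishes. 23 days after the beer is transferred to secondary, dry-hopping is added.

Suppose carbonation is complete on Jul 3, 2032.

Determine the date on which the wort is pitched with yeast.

Mar 9, 2032

Carbonation is complete: Jul 3, 2032.
Cold crashing begins: Jul 3, 2032 − 17 days = Jun 16, 2032.
Dry-hopping is added: Jun 16, 2032 − 11 days = Jun 5, 2032.
The beer is transferred to secondary: Jun 5, 2032 − 23 days = May 13, 2032.
Primary fermentation finishes: May 13, 2032 − 37 days = Apr 6, 2032.
The wort is pitched with yeast: Apr 6, 2032 − 4 weeks = Mar 9, 2032.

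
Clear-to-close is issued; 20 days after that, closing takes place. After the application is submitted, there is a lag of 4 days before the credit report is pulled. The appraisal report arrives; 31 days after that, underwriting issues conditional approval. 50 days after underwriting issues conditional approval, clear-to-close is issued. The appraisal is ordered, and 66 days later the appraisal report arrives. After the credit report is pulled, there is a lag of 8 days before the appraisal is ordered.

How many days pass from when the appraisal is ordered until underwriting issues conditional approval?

Causal path: the appraisal is ordered → the appraisal report arrives → underwriting issues conditional approval.
Total delay along the path: 66 + 31 = 97 days.

97 days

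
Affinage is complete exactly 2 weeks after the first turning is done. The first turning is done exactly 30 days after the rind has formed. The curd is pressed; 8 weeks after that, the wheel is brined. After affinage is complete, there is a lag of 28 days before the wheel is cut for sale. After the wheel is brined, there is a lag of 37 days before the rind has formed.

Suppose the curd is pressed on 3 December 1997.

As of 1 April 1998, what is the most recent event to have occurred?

The rind has formed

The curd is pressed: Dec 3, 1997.
The wheel is brined: Dec 3, 1997 + 8 weeks = Jan 28, 1998.
The rind has formed: Jan 28, 1998 + 37 days = Mar 6, 1998.
The first turning is done: Mar 6, 1998 + 30 days = Apr 5, 1998.
Affinage is complete: Apr 5, 1998 + 2 weeks = Apr 19, 1998.
The wheel is cut for sale: Apr 19, 1998 + 28 days = May 17, 1998.
Apr 1, 1998 falls between when the rind has formed (Mar 6, 1998) and when the first turning is done (Apr 5, 1998).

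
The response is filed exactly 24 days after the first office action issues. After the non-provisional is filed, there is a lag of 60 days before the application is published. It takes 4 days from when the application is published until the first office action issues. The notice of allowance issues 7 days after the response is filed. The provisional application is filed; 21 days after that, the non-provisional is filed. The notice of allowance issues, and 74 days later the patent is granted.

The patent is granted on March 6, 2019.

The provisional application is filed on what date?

The patent is granted: Mar 6, 2019.
The notice of allowance issues: Mar 6, 2019 − 74 days = Dec 22, 2018.
The response is filed: Dec 22, 2018 − 7 days = Dec 15, 2018.
The first office action issues: Dec 15, 2018 − 24 days = Nov 21, 2018.
The application is published: Nov 21, 2018 − 4 days = Nov 17, 2018.
The non-provisional is filed: Nov 17, 2018 − 60 days = Sep 18, 2018.
The provisional application is filed: Sep 18, 2018 − 21 days = Aug 28, 2018.

August 28, 2018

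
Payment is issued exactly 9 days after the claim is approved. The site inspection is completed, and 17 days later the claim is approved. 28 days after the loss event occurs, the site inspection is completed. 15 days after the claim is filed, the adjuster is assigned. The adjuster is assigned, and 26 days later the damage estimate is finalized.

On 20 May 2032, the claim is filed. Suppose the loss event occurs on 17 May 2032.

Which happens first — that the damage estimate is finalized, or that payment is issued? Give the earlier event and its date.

The claim is filed: May 20, 2032.
The adjuster is assigned: May 20, 2032 + 15 days = Jun 4, 2032.
The damage estimate is finalized: Jun 4, 2032 + 26 days = Jun 30, 2032.
The loss event occurs: May 17, 2032.
The site inspection is completed: May 17, 2032 + 28 days = Jun 14, 2032.
The claim is approved: Jun 14, 2032 + 17 days = Jul 1, 2032.
Payment is issued: Jul 1, 2032 + 9 days = Jul 10, 2032.
Comparing: the damage estimate is finalized on Jun 30, 2032 vs payment is issued on Jul 10, 2032. Earlier: the damage estimate is finalized.

The damage estimate is finalized — 30 June 2032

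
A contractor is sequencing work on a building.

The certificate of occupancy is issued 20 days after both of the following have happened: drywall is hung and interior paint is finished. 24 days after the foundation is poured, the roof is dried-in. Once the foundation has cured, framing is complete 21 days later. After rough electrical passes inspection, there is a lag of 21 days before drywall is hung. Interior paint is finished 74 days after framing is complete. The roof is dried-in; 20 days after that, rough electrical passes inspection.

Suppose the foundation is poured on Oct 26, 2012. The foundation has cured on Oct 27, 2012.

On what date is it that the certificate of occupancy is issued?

Feb 19, 2013

The foundation is poured: Oct 26, 2012.
The roof is dried-in: Oct 26, 2012 + 24 days = Nov 19, 2012.
Rough electrical passes inspection: Nov 19, 2012 + 20 days = Dec 9, 2012.
Drywall is hung: Dec 9, 2012 + 21 days = Dec 30, 2012.
The foundation has cured: Oct 27, 2012.
Framing is complete: Oct 27, 2012 + 21 days = Nov 17, 2012.
Interior paint is finished: Nov 17, 2012 + 74 days = Jan 30, 2013.
Both prerequisites met — drywall is hung (Dec 30, 2012), interior paint is finished (Jan 30, 2013); the later is Jan 30, 2013.
The certificate of occupancy is issued: Jan 30, 2013 + 20 days = Feb 19, 2013.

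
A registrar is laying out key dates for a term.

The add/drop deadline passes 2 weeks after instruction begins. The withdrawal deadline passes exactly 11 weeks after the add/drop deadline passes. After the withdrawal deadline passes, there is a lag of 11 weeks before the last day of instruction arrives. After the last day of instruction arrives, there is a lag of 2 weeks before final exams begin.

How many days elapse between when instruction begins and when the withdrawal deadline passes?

Causal path: instruction begins → the add/drop deadline passes → the withdrawal deadline passes.
Total delay along the path: 2 + 11 weeks = 13 weeks = 91 days.

91 days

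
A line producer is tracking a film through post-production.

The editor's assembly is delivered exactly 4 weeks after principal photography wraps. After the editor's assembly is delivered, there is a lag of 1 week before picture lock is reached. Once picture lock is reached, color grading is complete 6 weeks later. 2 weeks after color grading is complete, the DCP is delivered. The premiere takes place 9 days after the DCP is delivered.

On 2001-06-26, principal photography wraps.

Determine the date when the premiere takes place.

2001-10-04

Principal photography wraps: Jun 26, 2001.
The editor's assembly is delivered: Jun 26, 2001 + 4 weeks = Jul 24, 2001.
Picture lock is reached: Jul 24, 2001 + 1 week = Jul 31, 2001.
Color grading is complete: Jul 31, 2001 + 6 weeks = Sep 11, 2001.
The DCP is delivered: Sep 11, 2001 + 2 weeks = Sep 25, 2001.
The premiere takes place: Sep 25, 2001 + 9 days = Oct 4, 2001.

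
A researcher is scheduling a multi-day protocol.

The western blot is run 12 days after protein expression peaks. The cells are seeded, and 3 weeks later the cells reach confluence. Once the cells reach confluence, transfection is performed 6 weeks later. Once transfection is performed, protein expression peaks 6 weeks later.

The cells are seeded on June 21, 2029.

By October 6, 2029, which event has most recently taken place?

The cells are seeded: Jun 21, 2029.
The cells reach confluence: Jun 21, 2029 + 3 weeks = Jul 12, 2029.
Transfection is performed: Jul 12, 2029 + 6 weeks = Aug 23, 2029.
Protein expression peaks: Aug 23, 2029 + 6 weeks = Oct 4, 2029.
The western blot is run: Oct 4, 2029 + 12 days = Oct 16, 2029.
Oct 6, 2029 falls between when protein expression peaks (Oct 4, 2029) and when the western blot is run (Oct 16, 2029).

Protein expression peaks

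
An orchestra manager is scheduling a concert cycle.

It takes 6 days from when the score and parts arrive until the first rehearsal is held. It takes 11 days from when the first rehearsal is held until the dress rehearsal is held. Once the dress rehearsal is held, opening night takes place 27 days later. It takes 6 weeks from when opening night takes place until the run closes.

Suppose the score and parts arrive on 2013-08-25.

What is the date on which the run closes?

2013-11-19

The score and parts arrive: Aug 25, 2013.
The first rehearsal is held: Aug 25, 2013 + 6 days = Aug 31, 2013.
The dress rehearsal is held: Aug 31, 2013 + 11 days = Sep 11, 2013.
Opening night takes place: Sep 11, 2013 + 27 days = Oct 8, 2013.
The run closes: Oct 8, 2013 + 6 weeks = Nov 19, 2013.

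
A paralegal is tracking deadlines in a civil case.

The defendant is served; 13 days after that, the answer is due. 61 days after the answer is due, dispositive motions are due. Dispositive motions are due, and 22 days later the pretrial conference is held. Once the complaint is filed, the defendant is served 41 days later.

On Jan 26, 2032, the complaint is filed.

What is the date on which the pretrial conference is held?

Jun 11, 2032

The complaint is filed: Jan 26, 2032.
The defendant is served: Jan 26, 2032 + 41 days = Mar 7, 2032.
The answer is due: Mar 7, 2032 + 13 days = Mar 20, 2032.
Dispositive motions are due: Mar 20, 2032 + 61 days = May 20, 2032.
The pretrial conference is held: May 20, 2032 + 22 days = Jun 11, 2032.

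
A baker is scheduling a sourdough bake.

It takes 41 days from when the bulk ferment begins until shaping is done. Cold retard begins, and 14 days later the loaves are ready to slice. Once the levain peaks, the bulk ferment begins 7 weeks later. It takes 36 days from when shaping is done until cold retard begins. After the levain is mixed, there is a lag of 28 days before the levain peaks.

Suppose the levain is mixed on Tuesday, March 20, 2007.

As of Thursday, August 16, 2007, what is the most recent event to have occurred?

The levain is mixed: Mar 20, 2007.
The levain peaks: Mar 20, 2007 + 28 days = Apr 17, 2007.
The bulk ferment begins: Apr 17, 2007 + 7 weeks = Jun 5, 2007.
Shaping is done: Jun 5, 2007 + 41 days = Jul 16, 2007.
Cold retard begins: Jul 16, 2007 + 36 days = Aug 21, 2007.
The loaves are ready to slice: Aug 21, 2007 + 14 days = Sep 4, 2007.
Aug 16, 2007 falls between when shaping is done (Jul 16, 2007) and when cold retard begins (Aug 21, 2007).

Shaping is done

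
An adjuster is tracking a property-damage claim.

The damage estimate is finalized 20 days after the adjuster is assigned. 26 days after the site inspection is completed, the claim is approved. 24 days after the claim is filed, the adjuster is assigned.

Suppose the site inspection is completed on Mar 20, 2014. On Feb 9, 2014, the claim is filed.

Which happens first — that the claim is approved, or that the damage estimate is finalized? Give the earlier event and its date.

The damage estimate is finalized — Mar 25, 2014

The site inspection is completed: Mar 20, 2014.
The claim is approved: Mar 20, 2014 + 26 days = Apr 15, 2014.
The claim is filed: Feb 9, 2014.
The adjuster is assigned: Feb 9, 2014 + 24 days = Mar 5, 2014.
The damage estimate is finalized: Mar 5, 2014 + 20 days = Mar 25, 2014.
Comparing: the claim is approved on Apr 15, 2014 vs the damage estimate is finalized on Mar 25, 2014. Earlier: the damage estimate is finalized.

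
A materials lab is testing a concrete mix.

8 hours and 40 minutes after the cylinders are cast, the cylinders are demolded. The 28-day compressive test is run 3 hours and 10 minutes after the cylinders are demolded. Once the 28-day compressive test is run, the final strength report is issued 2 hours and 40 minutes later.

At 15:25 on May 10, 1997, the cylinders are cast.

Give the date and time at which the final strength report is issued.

The cylinders are cast: 15:25 May 10, 1997.
The cylinders are demolded: 15:25 May 10, 1997 + 8h40m = 00:05 May 11, 1997.
The 28-day compressive test is run: 00:05 May 11, 1997 + 3h10m = 03:15 May 11, 1997.
The final strength report is issued: 03:15 May 11, 1997 + 2h40m = 05:55 May 11, 1997.

05:55 on May 11, 1997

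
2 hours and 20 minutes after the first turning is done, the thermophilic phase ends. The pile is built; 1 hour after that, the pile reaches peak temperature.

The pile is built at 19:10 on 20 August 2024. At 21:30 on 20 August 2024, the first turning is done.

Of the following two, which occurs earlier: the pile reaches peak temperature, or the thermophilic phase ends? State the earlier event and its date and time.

The pile is built: 19:10 Aug 20, 2024.
The pile reaches peak temperature: 19:10 Aug 20, 2024 + 1h = 20:10 Aug 20, 2024.
The first turning is done: 21:30 Aug 20, 2024.
The thermophilic phase ends: 21:30 Aug 20, 2024 + 2h20m = 23:50 Aug 20, 2024.
Comparing: the pile reaches peak temperature at 20:10 Aug 20, 2024 vs the thermophilic phase ends at 23:50 Aug 20, 2024. Earlier: the pile reaches peak temperature.

The pile reaches peak temperature — 20:10 on 20 August 2024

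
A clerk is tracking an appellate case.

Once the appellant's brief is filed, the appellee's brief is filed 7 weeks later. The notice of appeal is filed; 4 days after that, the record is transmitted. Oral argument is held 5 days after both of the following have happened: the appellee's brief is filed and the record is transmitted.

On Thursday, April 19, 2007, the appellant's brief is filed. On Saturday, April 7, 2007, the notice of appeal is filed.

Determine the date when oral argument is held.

The appellant's brief is filed: Apr 19, 2007.
The appellee's brief is filed: Apr 19, 2007 + 7 weeks = Jun 7, 2007.
The notice of appeal is filed: Apr 7, 2007.
The record is transmitted: Apr 7, 2007 + 4 days = Apr 11, 2007.
Both prerequisites met — the appellee's brief is filed (Jun 7, 2007), the record is transmitted (Apr 11, 2007); the later is Jun 7, 2007.
Oral argument is held: Jun 7, 2007 + 5 days = Jun 12, 2007.

Tuesday, June 12, 2007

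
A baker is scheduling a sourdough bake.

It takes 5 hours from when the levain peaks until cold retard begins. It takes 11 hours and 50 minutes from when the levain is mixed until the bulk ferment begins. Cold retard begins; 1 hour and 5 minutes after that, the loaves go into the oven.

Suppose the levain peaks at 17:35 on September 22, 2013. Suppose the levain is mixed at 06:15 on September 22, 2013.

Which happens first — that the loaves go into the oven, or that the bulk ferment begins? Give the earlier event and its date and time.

The levain peaks: 17:35 Sep 22, 2013.
Cold retard begins: 17:35 Sep 22, 2013 + 5h = 22:35 Sep 22, 2013.
The loaves go into the oven: 22:35 Sep 22, 2013 + 1h05m = 23:40 Sep 22, 2013.
The levain is mixed: 06:15 Sep 22, 2013.
The bulk ferment begins: 06:15 Sep 22, 2013 + 11h50m = 18:05 Sep 22, 2013.
Comparing: the loaves go into the oven at 23:40 Sep 22, 2013 vs the bulk ferment begins at 18:05 Sep 22, 2013. Earlier: the bulk ferment begins.

The bulk ferment begins — 18:05 on September 22, 2013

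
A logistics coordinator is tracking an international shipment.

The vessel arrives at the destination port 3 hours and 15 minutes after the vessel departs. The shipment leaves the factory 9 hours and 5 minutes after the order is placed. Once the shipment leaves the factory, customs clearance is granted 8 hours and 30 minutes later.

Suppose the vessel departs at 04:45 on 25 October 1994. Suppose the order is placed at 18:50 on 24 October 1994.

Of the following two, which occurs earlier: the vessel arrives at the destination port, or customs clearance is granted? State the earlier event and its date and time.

The vessel departs: 04:45 Oct 25, 1994.
The vessel arrives at the destination port: 04:45 Oct 25, 1994 + 3h15m = 08:00 Oct 25, 1994.
The order is placed: 18:50 Oct 24, 1994.
The shipment leaves the factory: 18:50 Oct 24, 1994 + 9h05m = 03:55 Oct 25, 1994.
Customs clearance is granted: 03:55 Oct 25, 1994 + 8h30m = 12:25 Oct 25, 1994.
Comparing: the vessel arrives at the destination port at 08:00 Oct 25, 1994 vs customs clearance is granted at 12:25 Oct 25, 1994. Earlier: the vessel arrives at the destination port.

The vessel arrives at the destination port — 08:00 on 25 October 1994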